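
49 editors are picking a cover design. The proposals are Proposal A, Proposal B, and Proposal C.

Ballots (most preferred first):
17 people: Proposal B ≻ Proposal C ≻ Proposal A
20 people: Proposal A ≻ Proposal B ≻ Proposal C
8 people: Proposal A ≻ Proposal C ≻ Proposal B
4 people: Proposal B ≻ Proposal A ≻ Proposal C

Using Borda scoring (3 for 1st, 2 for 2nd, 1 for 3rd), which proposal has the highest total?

Proposal B

Proposal A: 17×1 + 20×3 + 8×3 + 4×2 = 109
Proposal B: 17×3 + 20×2 + 8×1 + 4×3 = 111
Proposal C: 17×2 + 20×1 + 8×2 + 4×1 = 74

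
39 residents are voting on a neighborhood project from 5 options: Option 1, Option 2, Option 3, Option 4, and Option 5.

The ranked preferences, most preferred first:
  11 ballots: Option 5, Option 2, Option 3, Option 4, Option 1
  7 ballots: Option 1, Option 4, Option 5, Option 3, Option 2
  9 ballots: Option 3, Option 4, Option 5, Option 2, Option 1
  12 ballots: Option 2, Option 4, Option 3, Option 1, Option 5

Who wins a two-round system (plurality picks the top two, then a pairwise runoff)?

Round 1 first-place votes: Option 1 7, Option 2 12, Option 3 9, Option 4 0, Option 5 11. Option 2 and Option 5 advance.
Runoff: Option 2 is ranked above Option 5 on 12 ballots, Option 5 above Option 2 on 27.

Option 5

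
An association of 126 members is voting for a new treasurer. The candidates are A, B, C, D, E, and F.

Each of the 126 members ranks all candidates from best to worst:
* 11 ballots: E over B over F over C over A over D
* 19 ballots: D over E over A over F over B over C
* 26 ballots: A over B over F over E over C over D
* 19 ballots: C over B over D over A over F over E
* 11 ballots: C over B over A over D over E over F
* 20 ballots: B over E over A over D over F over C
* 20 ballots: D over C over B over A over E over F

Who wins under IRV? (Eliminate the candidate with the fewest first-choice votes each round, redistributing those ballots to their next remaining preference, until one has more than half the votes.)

Round 1: A 26, B 20, C 30, D 39, E 11, F 0. F eliminated.
Round 2: A 26, B 20, C 30, D 39, E 11. E eliminated.
Round 3: A 26, B 31, C 30, D 39. A eliminated.
Round 4: B 57, C 30, D 39. C eliminated.
Round 5: B 87, D 39. B has a majority (≥64).

B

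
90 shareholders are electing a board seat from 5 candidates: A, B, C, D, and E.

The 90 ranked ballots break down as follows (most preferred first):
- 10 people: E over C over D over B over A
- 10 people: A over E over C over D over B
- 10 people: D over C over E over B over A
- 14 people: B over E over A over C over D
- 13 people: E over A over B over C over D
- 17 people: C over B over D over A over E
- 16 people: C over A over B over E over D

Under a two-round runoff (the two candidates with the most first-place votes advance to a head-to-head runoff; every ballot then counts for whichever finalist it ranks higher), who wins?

E

Round 1 first-place votes: A 10, B 14, C 33, D 10, E 23. C and E advance.
Runoff: C is ranked above E on 43 ballots, E above C on 47.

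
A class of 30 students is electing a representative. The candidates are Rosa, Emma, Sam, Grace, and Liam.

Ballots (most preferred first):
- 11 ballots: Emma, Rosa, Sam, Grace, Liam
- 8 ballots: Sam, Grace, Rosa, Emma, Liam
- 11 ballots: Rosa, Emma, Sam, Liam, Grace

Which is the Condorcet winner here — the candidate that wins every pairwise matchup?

Rosa vs Emma: 19–11
Rosa vs Sam: 22–8
Rosa vs Grace: 22–8
Rosa vs Liam: 30–0
Rosa beats every other candidate.

Rosa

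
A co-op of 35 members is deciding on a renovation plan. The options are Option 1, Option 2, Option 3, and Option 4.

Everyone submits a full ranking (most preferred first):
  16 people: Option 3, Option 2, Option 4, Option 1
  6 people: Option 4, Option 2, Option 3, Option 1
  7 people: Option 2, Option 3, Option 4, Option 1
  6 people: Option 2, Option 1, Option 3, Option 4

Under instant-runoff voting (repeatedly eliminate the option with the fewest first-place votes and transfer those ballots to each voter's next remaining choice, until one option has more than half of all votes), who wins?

Round 1: Option 1 0, Option 2 13, Option 3 16, Option 4 6. Option 1 eliminated.
Round 2: Option 2 13, Option 3 16, Option 4 6. Option 4 eliminated.
Round 3: Option 2 19, Option 3 16. Option 2 has a majority (≥18).

Option 2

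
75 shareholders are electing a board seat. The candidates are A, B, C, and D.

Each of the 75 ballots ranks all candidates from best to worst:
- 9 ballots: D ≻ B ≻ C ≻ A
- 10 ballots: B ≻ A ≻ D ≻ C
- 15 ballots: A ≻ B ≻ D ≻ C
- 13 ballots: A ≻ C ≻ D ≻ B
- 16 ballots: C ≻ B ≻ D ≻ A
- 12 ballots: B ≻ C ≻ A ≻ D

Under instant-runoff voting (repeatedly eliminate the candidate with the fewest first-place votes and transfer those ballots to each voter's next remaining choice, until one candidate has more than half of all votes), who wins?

B

Round 1: A 28, B 22, C 16, D 9. D eliminated.
Round 2: A 28, B 31, C 16. C eliminated.
Round 3: A 28, B 47. B has a majority (≥38).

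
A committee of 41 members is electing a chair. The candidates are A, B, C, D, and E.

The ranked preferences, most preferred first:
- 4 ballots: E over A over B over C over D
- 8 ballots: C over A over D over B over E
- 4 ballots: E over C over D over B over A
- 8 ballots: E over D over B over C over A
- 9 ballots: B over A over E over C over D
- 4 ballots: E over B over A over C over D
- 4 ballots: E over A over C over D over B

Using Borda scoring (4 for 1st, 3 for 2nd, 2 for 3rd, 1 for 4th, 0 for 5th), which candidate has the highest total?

A: 4×3 + 8×3 + 4×0 + 8×0 + 9×3 + 4×2 + 4×3 = 83
B: 4×2 + 8×1 + 4×1 + 8×2 + 9×4 + 4×3 + 4×0 = 84
C: 4×1 + 8×4 + 4×3 + 8×1 + 9×1 + 4×1 + 4×2 = 77
D: 4×0 + 8×2 + 4×2 + 8×3 + 9×0 + 4×0 + 4×1 = 52
E: 4×4 + 8×0 + 4×4 + 8×4 + 9×2 + 4×4 + 4×4 = 114

E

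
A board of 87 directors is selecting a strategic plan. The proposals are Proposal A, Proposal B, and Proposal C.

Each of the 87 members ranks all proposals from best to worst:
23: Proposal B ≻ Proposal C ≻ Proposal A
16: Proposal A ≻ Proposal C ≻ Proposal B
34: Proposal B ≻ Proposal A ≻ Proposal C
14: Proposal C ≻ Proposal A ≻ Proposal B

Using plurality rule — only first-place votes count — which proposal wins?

First-place votes: Proposal A 16, Proposal B 57, Proposal C 14.

Proposal B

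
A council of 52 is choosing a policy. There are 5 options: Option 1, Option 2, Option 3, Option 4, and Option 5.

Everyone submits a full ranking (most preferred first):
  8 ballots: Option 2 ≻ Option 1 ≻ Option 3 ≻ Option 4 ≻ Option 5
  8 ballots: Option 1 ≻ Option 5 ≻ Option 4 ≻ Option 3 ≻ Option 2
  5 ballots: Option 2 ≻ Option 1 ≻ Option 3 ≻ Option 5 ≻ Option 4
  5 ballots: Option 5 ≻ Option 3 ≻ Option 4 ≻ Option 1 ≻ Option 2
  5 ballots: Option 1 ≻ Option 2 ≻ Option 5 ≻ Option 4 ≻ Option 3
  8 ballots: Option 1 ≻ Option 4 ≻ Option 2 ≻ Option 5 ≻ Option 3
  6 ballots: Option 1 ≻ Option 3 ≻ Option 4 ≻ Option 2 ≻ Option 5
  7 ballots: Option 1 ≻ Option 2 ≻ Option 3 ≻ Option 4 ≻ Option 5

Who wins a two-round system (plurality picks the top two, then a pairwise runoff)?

Round 1 first-place votes: Option 1 34, Option 2 13, Option 3 0, Option 4 0, Option 5 5. Option 1 and Option 2 advance.
Runoff: Option 1 is ranked above Option 2 on 39 ballots, Option 2 above Option 1 on 13.

Option 1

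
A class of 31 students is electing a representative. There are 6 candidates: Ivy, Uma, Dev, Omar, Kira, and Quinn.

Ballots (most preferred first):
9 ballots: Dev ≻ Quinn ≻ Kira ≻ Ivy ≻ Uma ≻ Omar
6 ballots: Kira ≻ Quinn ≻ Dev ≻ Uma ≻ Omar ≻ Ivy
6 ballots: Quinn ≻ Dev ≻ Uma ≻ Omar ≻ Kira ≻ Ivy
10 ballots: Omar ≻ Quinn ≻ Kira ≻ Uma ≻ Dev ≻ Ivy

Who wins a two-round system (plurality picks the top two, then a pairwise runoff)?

Dev

Round 1 first-place votes: Ivy 0, Uma 0, Dev 9, Omar 10, Kira 6, Quinn 6. Omar and Dev advance.
Runoff: Omar is ranked above Dev on 10 ballots, Dev above Omar on 21.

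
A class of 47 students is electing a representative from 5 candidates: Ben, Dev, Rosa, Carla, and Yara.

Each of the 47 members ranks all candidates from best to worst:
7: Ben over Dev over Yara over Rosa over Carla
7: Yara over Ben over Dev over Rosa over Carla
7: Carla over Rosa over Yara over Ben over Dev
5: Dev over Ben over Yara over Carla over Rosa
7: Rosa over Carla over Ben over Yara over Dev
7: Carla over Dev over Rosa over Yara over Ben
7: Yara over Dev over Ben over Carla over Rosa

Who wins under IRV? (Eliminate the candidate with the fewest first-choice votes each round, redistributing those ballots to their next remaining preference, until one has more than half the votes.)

Yara

Round 1: Ben 7, Dev 5, Rosa 7, Carla 14, Yara 14. Dev eliminated.
Round 2: Ben 12, Rosa 7, Carla 14, Yara 14. Rosa eliminated.
Round 3: Ben 12, Carla 21, Yara 14. Ben eliminated.
Round 4: Carla 21, Yara 26. Yara has a majority (≥24).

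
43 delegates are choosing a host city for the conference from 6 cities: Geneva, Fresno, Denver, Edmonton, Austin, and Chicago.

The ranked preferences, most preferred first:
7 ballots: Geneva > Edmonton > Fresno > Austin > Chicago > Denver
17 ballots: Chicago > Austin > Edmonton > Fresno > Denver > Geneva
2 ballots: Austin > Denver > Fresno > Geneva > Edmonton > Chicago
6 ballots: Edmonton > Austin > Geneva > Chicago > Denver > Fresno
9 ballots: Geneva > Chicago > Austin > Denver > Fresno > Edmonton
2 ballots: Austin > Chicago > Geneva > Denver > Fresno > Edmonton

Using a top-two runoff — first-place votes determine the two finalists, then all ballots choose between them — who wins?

Round 1 first-place votes: Geneva 16, Fresno 0, Denver 0, Edmonton 6, Austin 4, Chicago 17. Chicago and Geneva advance.
Runoff: Chicago is ranked above Geneva on 19 ballots, Geneva above Chicago on 24.

Geneva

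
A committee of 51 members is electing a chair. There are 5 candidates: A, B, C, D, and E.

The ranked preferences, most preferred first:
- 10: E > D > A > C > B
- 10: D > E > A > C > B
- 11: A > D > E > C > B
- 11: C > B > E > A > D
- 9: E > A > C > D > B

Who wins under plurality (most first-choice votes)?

First-place votes: A 11, B 0, C 11, D 10, E 19.

E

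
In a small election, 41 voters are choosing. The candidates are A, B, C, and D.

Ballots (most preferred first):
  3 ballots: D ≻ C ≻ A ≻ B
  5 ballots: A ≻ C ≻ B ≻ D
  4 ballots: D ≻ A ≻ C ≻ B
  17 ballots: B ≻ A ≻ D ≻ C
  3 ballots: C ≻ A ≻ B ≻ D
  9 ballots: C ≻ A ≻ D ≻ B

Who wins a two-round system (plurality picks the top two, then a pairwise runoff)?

C

Round 1 first-place votes: A 5, B 17, C 12, D 7. B and C advance.
Runoff: B is ranked above C on 17 ballots, C above B on 24.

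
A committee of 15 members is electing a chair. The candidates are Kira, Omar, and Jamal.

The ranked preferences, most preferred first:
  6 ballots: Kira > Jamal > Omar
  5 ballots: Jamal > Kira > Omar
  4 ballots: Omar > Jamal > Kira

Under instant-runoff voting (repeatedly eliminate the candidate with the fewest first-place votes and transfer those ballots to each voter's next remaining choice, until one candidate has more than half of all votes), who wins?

Round 1: Kira 6, Omar 4, Jamal 5. Omar eliminated.
Round 2: Kira 6, Jamal 9. Jamal has a majority (≥8).

Jamal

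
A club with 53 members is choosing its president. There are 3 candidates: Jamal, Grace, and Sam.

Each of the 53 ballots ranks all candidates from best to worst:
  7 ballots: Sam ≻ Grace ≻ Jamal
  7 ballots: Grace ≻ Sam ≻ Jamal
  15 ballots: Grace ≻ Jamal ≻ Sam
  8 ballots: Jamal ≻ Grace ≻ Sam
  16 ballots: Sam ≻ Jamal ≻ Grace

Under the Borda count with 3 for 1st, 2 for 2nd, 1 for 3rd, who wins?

Grace

Jamal: 7×1 + 7×1 + 15×2 + 8×3 + 16×2 = 100
Grace: 7×2 + 7×3 + 15×3 + 8×2 + 16×1 = 112
Sam: 7×3 + 7×2 + 15×1 + 8×1 + 16×3 = 106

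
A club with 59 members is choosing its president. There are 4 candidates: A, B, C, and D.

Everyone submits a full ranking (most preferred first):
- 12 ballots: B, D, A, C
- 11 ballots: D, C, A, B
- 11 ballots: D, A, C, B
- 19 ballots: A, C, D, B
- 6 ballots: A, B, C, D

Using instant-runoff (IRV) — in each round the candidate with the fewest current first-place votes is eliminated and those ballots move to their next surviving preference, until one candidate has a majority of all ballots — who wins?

D

Round 1: A 25, B 12, C 0, D 22. C eliminated.
Round 2: A 25, B 12, D 22. B eliminated.
Round 3: A 25, D 34. D has a majority (≥30).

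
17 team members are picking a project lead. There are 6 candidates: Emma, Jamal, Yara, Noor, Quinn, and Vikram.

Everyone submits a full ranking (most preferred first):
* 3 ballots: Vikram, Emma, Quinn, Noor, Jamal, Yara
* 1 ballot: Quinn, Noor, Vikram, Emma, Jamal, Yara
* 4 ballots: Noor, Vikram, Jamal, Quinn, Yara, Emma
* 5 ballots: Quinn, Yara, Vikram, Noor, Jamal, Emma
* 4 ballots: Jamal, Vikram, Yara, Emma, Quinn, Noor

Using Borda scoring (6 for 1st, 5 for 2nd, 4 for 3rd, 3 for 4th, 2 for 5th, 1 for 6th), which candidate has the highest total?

Emma: 3×5 + 1×3 + 4×1 + 5×1 + 4×3 = 39
Jamal: 3×2 + 1×2 + 4×4 + 5×2 + 4×6 = 58
Yara: 3×1 + 1×1 + 4×2 + 5×5 + 4×4 = 53
Noor: 3×3 + 1×5 + 4×6 + 5×3 + 4×1 = 57
Quinn: 3×4 + 1×6 + 4×3 + 5×6 + 4×2 = 68
Vikram: 3×6 + 1×4 + 4×5 + 5×4 + 4×5 = 82

Vikram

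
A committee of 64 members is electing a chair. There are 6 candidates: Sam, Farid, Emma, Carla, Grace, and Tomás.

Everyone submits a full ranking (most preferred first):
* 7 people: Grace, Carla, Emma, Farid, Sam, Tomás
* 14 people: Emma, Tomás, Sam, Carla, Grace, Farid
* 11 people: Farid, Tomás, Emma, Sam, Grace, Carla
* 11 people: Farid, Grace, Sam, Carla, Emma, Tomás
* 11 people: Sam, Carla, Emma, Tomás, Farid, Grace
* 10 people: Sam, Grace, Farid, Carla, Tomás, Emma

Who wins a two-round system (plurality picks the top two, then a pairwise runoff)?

Sam

Round 1 first-place votes: Sam 21, Farid 22, Emma 14, Carla 0, Grace 7, Tomás 0. Farid and Sam advance.
Runoff: Farid is ranked above Sam on 29 ballots, Sam above Farid on 35.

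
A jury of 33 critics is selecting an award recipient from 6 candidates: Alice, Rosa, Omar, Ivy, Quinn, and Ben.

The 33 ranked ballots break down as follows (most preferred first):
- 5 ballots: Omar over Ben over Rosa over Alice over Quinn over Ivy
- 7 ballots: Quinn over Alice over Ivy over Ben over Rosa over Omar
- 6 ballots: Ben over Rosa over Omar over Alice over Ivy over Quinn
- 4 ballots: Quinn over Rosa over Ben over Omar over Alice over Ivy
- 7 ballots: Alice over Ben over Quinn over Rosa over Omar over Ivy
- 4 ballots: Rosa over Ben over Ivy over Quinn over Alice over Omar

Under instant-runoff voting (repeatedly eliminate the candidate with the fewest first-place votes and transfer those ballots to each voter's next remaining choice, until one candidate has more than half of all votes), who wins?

Ben

Round 1: Alice 7, Rosa 4, Omar 5, Ivy 0, Quinn 11, Ben 6. Ivy eliminated.
Round 2: Alice 7, Rosa 4, Omar 5, Quinn 11, Ben 6. Rosa eliminated.
Round 3: Alice 7, Omar 5, Quinn 11, Ben 10. Omar eliminated.
Round 4: Alice 7, Quinn 11, Ben 15. Alice eliminated.
Round 5: Quinn 11, Ben 22. Ben has a majority (≥17).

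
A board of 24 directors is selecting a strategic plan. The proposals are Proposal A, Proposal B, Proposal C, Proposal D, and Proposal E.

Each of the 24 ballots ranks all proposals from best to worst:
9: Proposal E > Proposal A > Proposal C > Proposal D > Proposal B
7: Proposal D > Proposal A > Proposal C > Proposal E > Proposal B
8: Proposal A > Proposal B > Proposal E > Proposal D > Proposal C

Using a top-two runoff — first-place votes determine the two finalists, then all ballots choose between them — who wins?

Round 1 first-place votes: Proposal A 8, Proposal B 0, Proposal C 0, Proposal D 7, Proposal E 9. Proposal E and Proposal A advance.
Runoff: Proposal E is ranked above Proposal A on 9 ballots, Proposal A above Proposal E on 15.

Proposal A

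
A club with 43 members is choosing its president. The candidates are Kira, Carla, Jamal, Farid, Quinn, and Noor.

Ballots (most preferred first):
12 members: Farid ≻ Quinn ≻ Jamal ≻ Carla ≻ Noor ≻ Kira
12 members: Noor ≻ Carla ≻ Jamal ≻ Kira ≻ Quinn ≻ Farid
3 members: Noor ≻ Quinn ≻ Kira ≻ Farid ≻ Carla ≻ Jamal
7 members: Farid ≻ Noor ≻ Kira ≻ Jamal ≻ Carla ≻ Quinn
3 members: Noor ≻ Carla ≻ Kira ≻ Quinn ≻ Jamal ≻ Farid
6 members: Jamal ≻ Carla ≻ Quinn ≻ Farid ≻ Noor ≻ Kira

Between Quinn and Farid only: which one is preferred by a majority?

Quinn is ranked above Farid on 24 ballots; Farid above Quinn on 19.

Quinn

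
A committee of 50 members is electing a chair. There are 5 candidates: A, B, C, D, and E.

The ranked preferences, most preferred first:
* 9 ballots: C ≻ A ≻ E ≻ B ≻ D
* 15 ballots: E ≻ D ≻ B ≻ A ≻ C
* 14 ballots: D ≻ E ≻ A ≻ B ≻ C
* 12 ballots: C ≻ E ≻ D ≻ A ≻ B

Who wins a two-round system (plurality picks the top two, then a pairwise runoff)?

E

Round 1 first-place votes: A 0, B 0, C 21, D 14, E 15. C and E advance.
Runoff: C is ranked above E on 21 ballots, E above C on 29.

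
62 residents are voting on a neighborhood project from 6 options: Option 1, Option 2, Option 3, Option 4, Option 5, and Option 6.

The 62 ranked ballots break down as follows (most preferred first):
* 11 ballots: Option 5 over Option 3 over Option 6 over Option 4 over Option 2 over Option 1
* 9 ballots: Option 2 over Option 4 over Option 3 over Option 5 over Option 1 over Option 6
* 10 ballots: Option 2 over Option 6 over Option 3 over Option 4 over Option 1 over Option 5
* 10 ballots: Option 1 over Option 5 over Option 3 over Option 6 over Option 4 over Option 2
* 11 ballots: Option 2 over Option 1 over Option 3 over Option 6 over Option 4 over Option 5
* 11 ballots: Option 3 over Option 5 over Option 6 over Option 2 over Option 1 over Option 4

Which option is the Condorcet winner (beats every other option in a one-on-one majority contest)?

Option 3

Option 3 vs Option 1: 41–21
Option 3 vs Option 2: 32–30
Option 3 vs Option 4: 53–9
Option 3 vs Option 5: 41–21
Option 3 vs Option 6: 52–10
Option 3 beats every other option.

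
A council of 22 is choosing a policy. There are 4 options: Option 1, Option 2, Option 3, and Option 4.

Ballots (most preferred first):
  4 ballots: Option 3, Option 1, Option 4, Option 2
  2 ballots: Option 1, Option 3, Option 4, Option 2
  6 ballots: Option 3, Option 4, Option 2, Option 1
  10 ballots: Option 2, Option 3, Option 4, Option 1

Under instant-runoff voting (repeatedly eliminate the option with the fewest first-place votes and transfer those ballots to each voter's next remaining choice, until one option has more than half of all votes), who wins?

Round 1: Option 1 2, Option 2 10, Option 3 10, Option 4 0. Option 4 eliminated.
Round 2: Option 1 2, Option 2 10, Option 3 10. Option 1 eliminated.
Round 3: Option 2 10, Option 3 12. Option 3 has a majority (≥12).

Option 3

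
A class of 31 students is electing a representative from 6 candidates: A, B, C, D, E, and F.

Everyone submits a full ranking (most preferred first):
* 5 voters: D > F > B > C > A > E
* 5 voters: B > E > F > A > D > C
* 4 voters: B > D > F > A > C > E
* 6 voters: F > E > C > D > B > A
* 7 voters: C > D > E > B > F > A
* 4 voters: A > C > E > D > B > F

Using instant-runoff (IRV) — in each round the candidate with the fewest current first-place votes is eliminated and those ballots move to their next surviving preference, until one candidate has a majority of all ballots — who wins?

F

Round 1: A 4, B 9, C 7, D 5, E 0, F 6. E eliminated.
Round 2: A 4, B 9, C 7, D 5, F 6. A eliminated.
Round 3: B 9, C 11, D 5, F 6. D eliminated.
Round 4: B 9, C 11, F 11. B eliminated.
Round 5: C 11, F 20. F has a majority (≥16).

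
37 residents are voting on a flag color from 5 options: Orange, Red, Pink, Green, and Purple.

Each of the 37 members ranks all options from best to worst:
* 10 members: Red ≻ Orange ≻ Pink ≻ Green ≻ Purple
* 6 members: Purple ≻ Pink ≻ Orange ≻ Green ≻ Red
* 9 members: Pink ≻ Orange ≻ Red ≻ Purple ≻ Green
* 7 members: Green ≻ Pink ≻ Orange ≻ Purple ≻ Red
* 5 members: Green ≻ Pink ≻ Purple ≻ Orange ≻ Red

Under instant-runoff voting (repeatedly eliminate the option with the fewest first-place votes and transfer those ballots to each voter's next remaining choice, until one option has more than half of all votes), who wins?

Pink

Round 1: Orange 0, Red 10, Pink 9, Green 12, Purple 6. Orange eliminated.
Round 2: Red 10, Pink 9, Green 12, Purple 6. Purple eliminated.
Round 3: Red 10, Pink 15, Green 12. Red eliminated.
Round 4: Pink 25, Green 12. Pink has a majority (≥19).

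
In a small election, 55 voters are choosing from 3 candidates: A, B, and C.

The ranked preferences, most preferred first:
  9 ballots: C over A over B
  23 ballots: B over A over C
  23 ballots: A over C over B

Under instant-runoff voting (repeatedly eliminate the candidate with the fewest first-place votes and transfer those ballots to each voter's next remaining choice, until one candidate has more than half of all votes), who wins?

Round 1: A 23, B 23, C 9. C eliminated.
Round 2: A 32, B 23. A has a majority (≥28).

A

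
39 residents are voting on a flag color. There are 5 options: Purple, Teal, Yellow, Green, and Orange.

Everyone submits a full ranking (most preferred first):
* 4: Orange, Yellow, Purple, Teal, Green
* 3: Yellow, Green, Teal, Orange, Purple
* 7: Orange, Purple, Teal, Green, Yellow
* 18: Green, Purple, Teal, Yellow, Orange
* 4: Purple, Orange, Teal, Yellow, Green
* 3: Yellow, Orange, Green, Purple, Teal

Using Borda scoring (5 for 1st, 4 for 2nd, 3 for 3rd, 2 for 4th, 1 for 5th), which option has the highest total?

Purple

Purple: 4×3 + 3×1 + 7×4 + 18×4 + 4×5 + 3×2 = 141
Teal: 4×2 + 3×3 + 7×3 + 18×3 + 4×3 + 3×1 = 107
Yellow: 4×4 + 3×5 + 7×1 + 18×2 + 4×2 + 3×5 = 97
Green: 4×1 + 3×4 + 7×2 + 18×5 + 4×1 + 3×3 = 133
Orange: 4×5 + 3×2 + 7×5 + 18×1 + 4×4 + 3×4 = 107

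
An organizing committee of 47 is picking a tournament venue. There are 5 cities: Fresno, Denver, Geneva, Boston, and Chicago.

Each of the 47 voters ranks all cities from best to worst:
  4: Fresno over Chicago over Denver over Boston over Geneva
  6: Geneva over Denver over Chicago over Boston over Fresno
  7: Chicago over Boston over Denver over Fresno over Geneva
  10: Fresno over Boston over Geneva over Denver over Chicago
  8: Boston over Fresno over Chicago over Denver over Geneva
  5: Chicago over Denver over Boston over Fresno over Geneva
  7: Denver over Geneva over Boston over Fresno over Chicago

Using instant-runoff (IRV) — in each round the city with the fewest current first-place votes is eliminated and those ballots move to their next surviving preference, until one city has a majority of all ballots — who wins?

Round 1: Fresno 14, Denver 7, Geneva 6, Boston 8, Chicago 12. Geneva eliminated.
Round 2: Fresno 14, Denver 13, Boston 8, Chicago 12. Boston eliminated.
Round 3: Fresno 22, Denver 13, Chicago 12. Chicago eliminated.
Round 4: Fresno 22, Denver 25. Denver has a majority (≥24).

Denver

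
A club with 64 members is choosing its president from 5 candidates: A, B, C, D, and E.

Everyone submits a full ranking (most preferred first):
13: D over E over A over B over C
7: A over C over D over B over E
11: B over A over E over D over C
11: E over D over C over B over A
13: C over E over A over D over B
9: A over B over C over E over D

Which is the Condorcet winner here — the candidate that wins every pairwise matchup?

E

E vs A: 37–27
E vs B: 37–27
E vs C: 35–29
E vs D: 44–20
E beats every other candidate.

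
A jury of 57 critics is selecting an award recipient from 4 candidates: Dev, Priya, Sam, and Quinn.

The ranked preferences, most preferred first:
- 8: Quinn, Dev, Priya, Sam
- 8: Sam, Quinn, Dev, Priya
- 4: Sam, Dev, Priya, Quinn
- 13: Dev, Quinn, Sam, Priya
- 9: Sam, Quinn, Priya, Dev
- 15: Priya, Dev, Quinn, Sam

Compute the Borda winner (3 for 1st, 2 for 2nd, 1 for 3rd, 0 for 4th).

Dev

Dev: 8×2 + 8×1 + 4×2 + 13×3 + 9×0 + 15×2 = 101
Priya: 8×1 + 8×0 + 4×1 + 13×0 + 9×1 + 15×3 = 66
Sam: 8×0 + 8×3 + 4×3 + 13×1 + 9×3 + 15×0 = 76
Quinn: 8×3 + 8×2 + 4×0 + 13×2 + 9×2 + 15×1 = 99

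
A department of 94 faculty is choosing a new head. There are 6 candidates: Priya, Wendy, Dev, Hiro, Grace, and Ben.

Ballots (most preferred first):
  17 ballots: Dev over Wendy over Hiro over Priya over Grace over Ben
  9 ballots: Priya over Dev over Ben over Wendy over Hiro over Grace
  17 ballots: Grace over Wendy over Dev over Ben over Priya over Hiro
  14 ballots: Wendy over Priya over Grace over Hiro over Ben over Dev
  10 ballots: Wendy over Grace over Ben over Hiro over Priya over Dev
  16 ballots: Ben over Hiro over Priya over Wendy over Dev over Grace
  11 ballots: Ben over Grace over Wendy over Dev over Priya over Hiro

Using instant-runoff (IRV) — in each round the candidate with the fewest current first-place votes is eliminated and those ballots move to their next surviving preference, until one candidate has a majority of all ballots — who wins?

Wendy

Round 1: Priya 9, Wendy 24, Dev 17, Hiro 0, Grace 17, Ben 27. Hiro eliminated.
Round 2: Priya 9, Wendy 24, Dev 17, Grace 17, Ben 27. Priya eliminated.
Round 3: Wendy 24, Dev 26, Grace 17, Ben 27. Grace eliminated.
Round 4: Wendy 41, Dev 26, Ben 27. Dev eliminated.
Round 5: Wendy 58, Ben 36. Wendy has a majority (≥48).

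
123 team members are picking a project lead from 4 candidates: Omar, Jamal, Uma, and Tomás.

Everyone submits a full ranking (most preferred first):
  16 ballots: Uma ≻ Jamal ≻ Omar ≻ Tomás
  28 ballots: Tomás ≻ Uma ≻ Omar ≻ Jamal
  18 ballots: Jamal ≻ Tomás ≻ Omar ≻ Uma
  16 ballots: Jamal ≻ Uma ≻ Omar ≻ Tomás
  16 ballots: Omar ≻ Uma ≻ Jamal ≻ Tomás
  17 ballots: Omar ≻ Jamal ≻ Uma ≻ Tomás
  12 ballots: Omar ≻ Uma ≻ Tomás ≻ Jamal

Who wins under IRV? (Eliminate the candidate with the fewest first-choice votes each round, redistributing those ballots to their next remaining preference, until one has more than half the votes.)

Round 1: Omar 45, Jamal 34, Uma 16, Tomás 28. Uma eliminated.
Round 2: Omar 45, Jamal 50, Tomás 28. Tomás eliminated.
Round 3: Omar 73, Jamal 50. Omar has a majority (≥62).

Omar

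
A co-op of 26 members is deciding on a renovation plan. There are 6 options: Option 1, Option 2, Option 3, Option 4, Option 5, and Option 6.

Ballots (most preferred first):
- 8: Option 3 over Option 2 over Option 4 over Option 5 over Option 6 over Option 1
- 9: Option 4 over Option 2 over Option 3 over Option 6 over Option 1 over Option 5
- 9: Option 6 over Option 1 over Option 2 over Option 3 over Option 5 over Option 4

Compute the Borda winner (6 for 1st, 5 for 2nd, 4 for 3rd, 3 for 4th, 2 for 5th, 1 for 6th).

Option 1: 8×1 + 9×2 + 9×5 = 71
Option 2: 8×5 + 9×5 + 9×4 = 121
Option 3: 8×6 + 9×4 + 9×3 = 111
Option 4: 8×4 + 9×6 + 9×1 = 95
Option 5: 8×3 + 9×1 + 9×2 = 51
Option 6: 8×2 + 9×3 + 9×6 = 97

Option 2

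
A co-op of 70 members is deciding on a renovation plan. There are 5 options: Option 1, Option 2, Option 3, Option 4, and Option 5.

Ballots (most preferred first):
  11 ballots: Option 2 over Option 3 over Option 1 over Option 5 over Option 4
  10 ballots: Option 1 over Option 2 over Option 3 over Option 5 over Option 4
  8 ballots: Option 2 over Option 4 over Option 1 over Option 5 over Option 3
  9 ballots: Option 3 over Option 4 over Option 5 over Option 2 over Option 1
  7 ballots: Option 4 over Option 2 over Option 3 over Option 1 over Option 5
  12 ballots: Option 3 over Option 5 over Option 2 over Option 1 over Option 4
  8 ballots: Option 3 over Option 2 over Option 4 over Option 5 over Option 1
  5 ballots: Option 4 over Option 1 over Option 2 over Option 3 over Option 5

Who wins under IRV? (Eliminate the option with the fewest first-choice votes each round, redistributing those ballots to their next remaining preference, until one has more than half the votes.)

Round 1: Option 1 10, Option 2 19, Option 3 29, Option 4 12, Option 5 0. Option 5 eliminated.
Round 2: Option 1 10, Option 2 19, Option 3 29, Option 4 12. Option 1 eliminated.
Round 3: Option 2 29, Option 3 29, Option 4 12. Option 4 eliminated.
Round 4: Option 2 41, Option 3 29. Option 2 has a majority (≥36).

Option 2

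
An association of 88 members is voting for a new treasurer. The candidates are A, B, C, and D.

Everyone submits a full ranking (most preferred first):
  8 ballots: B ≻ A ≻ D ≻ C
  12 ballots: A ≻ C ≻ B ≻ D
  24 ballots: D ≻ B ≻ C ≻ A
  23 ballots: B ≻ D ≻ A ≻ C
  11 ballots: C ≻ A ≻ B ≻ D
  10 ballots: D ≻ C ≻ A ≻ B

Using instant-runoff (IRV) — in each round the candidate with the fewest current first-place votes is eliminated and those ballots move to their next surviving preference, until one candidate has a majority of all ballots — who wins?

B

Round 1: A 12, B 31, C 11, D 34. C eliminated.
Round 2: A 23, B 31, D 34. A eliminated.
Round 3: B 54, D 34. B has a majority (≥45).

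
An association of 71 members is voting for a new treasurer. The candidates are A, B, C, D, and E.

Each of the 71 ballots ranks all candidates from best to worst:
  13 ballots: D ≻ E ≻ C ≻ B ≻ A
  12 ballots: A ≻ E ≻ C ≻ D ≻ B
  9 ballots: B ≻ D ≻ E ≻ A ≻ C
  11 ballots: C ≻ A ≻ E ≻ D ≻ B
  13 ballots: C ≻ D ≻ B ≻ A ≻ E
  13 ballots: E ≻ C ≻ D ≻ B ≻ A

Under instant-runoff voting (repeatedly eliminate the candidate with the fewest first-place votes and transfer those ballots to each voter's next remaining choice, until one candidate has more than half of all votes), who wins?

Round 1: A 12, B 9, C 24, D 13, E 13. B eliminated.
Round 2: A 12, C 24, D 22, E 13. A eliminated.
Round 3: C 24, D 22, E 25. D eliminated.
Round 4: C 24, E 47. E has a majority (≥36).

E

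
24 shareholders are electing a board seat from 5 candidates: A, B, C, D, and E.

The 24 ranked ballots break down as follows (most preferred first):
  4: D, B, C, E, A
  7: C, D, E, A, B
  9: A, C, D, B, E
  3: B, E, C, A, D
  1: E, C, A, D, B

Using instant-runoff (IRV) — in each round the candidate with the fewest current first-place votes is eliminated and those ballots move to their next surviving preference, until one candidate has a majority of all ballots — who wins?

Round 1: A 9, B 3, C 7, D 4, E 1. E eliminated.
Round 2: A 9, B 3, C 8, D 4. B eliminated.
Round 3: A 9, C 11, D 4. D eliminated.
Round 4: A 9, C 15. C has a majority (≥13).

C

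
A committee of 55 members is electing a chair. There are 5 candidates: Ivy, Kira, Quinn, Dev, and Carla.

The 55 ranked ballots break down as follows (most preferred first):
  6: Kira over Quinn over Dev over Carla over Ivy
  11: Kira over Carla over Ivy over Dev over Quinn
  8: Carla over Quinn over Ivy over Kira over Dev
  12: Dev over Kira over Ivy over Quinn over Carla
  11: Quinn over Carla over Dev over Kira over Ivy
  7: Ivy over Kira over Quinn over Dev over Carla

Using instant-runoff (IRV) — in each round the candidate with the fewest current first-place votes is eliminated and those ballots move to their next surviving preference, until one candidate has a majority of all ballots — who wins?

Round 1: Ivy 7, Kira 17, Quinn 11, Dev 12, Carla 8. Ivy eliminated.
Round 2: Kira 24, Quinn 11, Dev 12, Carla 8. Carla eliminated.
Round 3: Kira 24, Quinn 19, Dev 12. Dev eliminated.
Round 4: Kira 36, Quinn 19. Kira has a majority (≥28).

Kira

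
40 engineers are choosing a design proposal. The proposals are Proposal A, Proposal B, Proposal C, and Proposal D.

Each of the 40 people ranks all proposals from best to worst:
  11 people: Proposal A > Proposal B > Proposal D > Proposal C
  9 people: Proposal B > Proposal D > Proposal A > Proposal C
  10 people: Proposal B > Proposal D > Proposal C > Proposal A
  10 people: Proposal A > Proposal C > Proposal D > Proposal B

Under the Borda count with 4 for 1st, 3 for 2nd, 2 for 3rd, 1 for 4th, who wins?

Proposal A: 11×4 + 9×2 + 10×1 + 10×4 = 112
Proposal B: 11×3 + 9×4 + 10×4 + 10×1 = 119
Proposal C: 11×1 + 9×1 + 10×2 + 10×3 = 70
Proposal D: 11×2 + 9×3 + 10×3 + 10×2 = 99

Proposal B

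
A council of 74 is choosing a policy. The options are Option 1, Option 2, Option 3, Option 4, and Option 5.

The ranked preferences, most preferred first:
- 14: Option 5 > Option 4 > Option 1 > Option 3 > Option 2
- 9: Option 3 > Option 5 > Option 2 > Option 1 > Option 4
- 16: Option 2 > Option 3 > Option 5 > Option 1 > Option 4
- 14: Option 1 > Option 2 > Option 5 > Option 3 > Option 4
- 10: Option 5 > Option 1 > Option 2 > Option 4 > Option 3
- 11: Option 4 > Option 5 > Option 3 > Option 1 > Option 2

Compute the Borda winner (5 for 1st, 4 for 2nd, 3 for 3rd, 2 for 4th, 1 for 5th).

Option 1: 14×3 + 9×2 + 16×2 + 14×5 + 10×4 + 11×2 = 224
Option 2: 14×1 + 9×3 + 16×5 + 14×4 + 10×3 + 11×1 = 218
Option 3: 14×2 + 9×5 + 16×4 + 14×2 + 10×1 + 11×3 = 208
Option 4: 14×4 + 9×1 + 16×1 + 14×1 + 10×2 + 11×5 = 170
Option 5: 14×5 + 9×4 + 16×3 + 14×3 + 10×5 + 11×4 = 290

Option 5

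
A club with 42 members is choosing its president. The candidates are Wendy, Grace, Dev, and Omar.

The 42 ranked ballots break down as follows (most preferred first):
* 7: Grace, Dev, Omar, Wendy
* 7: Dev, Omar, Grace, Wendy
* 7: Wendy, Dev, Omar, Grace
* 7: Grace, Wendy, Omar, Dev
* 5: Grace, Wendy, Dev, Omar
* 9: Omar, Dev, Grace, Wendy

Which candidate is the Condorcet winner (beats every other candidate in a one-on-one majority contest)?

Dev

Dev vs Wendy: 23–19
Dev vs Grace: 23–19
Dev vs Omar: 26–16
Dev beats every other candidate.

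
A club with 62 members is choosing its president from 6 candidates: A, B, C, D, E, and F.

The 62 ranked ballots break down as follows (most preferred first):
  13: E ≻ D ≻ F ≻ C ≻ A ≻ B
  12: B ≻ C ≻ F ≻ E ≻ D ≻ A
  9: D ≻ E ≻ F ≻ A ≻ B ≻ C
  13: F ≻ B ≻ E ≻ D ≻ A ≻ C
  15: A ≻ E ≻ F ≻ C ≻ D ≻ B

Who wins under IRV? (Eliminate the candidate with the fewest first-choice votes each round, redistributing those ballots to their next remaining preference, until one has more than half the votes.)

E

Round 1: A 15, B 12, C 0, D 9, E 13, F 13. C eliminated.
Round 2: A 15, B 12, D 9, E 13, F 13. D eliminated.
Round 3: A 15, B 12, E 22, F 13. B eliminated.
Round 4: A 15, E 22, F 25. A eliminated.
Round 5: E 37, F 25. E has a majority (≥32).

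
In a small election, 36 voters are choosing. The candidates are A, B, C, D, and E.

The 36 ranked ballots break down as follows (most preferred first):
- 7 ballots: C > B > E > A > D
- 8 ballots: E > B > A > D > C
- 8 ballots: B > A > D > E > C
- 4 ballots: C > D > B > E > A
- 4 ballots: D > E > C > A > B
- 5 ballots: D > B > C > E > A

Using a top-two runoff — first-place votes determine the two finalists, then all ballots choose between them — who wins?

D

Round 1 first-place votes: A 0, B 8, C 11, D 9, E 8. C and D advance.
Runoff: C is ranked above D on 11 ballots, D above C on 25.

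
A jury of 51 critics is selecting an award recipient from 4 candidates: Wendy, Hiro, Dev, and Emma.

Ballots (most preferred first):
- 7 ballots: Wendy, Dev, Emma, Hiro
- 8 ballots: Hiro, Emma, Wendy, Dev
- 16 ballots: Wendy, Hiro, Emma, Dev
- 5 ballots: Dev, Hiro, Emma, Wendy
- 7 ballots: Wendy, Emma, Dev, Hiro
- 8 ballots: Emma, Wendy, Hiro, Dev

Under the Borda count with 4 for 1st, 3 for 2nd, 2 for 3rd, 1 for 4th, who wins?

Wendy

Wendy: 7×4 + 8×2 + 16×4 + 5×1 + 7×4 + 8×3 = 165
Hiro: 7×1 + 8×4 + 16×3 + 5×3 + 7×1 + 8×2 = 125
Dev: 7×3 + 8×1 + 16×1 + 5×4 + 7×2 + 8×1 = 87
Emma: 7×2 + 8×3 + 16×2 + 5×2 + 7×3 + 8×4 = 133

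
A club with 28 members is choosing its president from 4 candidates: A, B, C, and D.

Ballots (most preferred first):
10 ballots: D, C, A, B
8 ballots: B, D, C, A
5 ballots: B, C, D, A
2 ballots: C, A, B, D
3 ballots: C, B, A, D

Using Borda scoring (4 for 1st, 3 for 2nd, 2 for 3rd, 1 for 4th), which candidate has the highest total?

A: 10×2 + 8×1 + 5×1 + 2×3 + 3×2 = 45
B: 10×1 + 8×4 + 5×4 + 2×2 + 3×3 = 75
C: 10×3 + 8×2 + 5×3 + 2×4 + 3×4 = 81
D: 10×4 + 8×3 + 5×2 + 2×1 + 3×1 = 79

C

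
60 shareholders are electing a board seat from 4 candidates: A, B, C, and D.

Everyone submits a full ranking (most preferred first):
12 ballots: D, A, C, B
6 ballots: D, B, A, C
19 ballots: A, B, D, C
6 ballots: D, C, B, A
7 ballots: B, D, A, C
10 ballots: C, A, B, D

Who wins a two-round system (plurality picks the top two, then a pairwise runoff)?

Round 1 first-place votes: A 19, B 7, C 10, D 24. D and A advance.
Runoff: D is ranked above A on 31 ballots, A above D on 29.

D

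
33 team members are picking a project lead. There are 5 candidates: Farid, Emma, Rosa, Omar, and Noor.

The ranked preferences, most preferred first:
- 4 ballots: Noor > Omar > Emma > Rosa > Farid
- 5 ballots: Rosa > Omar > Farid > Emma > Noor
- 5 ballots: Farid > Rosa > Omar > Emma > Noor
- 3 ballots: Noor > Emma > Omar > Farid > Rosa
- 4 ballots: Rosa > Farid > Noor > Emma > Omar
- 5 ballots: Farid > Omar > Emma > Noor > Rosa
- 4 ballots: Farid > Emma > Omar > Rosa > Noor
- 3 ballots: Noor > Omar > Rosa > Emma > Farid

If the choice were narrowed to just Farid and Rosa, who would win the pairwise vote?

Farid is ranked above Rosa on 17 ballots; Rosa above Farid on 16.

Farid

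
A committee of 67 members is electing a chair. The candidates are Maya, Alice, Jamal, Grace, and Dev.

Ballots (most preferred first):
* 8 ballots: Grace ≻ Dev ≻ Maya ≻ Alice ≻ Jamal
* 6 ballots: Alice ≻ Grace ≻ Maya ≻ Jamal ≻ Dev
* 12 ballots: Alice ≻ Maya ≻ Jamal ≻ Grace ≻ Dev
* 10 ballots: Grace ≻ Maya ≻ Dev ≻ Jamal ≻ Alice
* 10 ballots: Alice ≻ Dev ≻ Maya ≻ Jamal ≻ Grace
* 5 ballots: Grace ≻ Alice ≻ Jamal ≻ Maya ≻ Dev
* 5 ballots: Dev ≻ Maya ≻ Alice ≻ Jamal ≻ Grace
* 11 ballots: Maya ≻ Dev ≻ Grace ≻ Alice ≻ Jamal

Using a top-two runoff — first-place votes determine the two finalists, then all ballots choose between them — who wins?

Grace

Round 1 first-place votes: Maya 11, Alice 28, Jamal 0, Grace 23, Dev 5. Alice and Grace advance.
Runoff: Alice is ranked above Grace on 33 ballots, Grace above Alice on 34.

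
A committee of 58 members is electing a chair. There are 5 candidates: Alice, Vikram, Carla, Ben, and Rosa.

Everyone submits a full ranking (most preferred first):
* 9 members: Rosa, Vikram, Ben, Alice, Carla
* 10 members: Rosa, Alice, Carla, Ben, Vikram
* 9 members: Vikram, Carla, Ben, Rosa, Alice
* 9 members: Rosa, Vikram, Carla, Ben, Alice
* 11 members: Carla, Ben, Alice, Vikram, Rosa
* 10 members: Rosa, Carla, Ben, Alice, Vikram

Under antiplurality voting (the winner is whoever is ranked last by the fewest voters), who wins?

Ben

Last-place votes: Alice 18, Vikram 20, Carla 9, Ben 0, Rosa 11.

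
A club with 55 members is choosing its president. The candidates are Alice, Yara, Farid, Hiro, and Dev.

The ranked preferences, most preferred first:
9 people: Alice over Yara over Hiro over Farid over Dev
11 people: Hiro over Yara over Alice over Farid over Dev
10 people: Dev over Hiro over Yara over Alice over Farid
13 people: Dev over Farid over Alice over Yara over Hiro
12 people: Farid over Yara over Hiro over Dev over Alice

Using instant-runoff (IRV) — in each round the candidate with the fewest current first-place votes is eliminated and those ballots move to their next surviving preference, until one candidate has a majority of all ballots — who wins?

Round 1: Alice 9, Yara 0, Farid 12, Hiro 11, Dev 23. Yara eliminated.
Round 2: Alice 9, Farid 12, Hiro 11, Dev 23. Alice eliminated.
Round 3: Farid 12, Hiro 20, Dev 23. Farid eliminated.
Round 4: Hiro 32, Dev 23. Hiro has a majority (≥28).

Hiro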